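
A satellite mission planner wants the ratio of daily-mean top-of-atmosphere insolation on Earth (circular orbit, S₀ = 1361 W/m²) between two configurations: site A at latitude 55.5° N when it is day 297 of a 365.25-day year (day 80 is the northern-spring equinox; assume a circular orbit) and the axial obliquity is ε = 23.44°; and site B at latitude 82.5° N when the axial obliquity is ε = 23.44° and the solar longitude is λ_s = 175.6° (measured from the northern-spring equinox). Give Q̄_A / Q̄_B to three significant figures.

Q̄_A / Q̄_B ≈ 1.63

— Configuration A (φ=+55.5°):
Solar longitude: λ_s = 360° × (297 − 80)/365.25 = 213.881°.
sin δ = sin 23.44° × sin 213.881° = -0.22175, so δ = -12.812°.
cos H₀ = −tan(+55.5°) tan(-12.812°) = 0.3309, H₀ = 1.2335 rad.
Bracket: H₀ sin φ sin δ + cos φ cos δ sin H₀ = 1.2335×0.82413×-0.22175 + 0.56641×0.97510×0.94367 = -0.225423 + 0.521195 = 0.295772.
Q̄ = (S₀/π) × [bracket] = (1361/π) × 0.295772 = 128.13 W/m².
— Configuration B (φ=+82.5°):
Solar declination: sin δ = sin ε · sin λ_s = sin 23.44° × sin 175.6° = 0.03052, so δ = +1.749°.
cos H₀ = −tan(+82.5°) tan(+1.749°) = -0.2319, H₀ = 1.8048 rad.
Bracket: H₀ sin φ sin δ + cos φ cos δ sin H₀ = 1.8048×0.99144×0.03052 + 0.13053×0.99953×0.97274 = 0.054611 + 0.126912 = 0.181523.
Q̄ = (S₀/π) × [bracket] = (1361/π) × 0.181523 = 78.639 W/m².
Ratio Q̄_A / Q̄_B = 128.13 / 78.639 = 1.629.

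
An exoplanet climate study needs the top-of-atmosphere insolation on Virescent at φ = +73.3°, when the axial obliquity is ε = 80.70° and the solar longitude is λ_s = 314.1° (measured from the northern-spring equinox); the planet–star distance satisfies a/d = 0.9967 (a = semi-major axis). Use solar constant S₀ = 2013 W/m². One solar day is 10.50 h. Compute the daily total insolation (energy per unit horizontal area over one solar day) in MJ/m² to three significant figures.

Solar declination: sin δ = sin ε · sin λ_s = sin 80.70° × sin 314.1° = -0.70869, so δ = -45.128°.
cos H₀ = −tan(+73.3°) tan(-45.128°) = 3.3481 ≥ 1 ⇒ polar night, H₀ = 0 and Q̄ = 0.
Inverse-square distance factor (a/d)² = 0.9967² = 0.993411.
Daily total = Q̄ × 10.50 h × 3600 s/h = 0.00 MJ/m².

0.00 MJ/m²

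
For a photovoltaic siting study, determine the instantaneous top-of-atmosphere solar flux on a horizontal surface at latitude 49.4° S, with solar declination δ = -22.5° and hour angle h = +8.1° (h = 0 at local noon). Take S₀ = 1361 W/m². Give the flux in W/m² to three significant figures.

cos θ_z = sin φ sin δ + cos φ cos δ cos h = 0.290561 + 0.595239 = 0.885800.
Flux = S₀ · cos θ_z = 1361 × 0.885800 = 1206 W/m².

1.21e+03 W/m²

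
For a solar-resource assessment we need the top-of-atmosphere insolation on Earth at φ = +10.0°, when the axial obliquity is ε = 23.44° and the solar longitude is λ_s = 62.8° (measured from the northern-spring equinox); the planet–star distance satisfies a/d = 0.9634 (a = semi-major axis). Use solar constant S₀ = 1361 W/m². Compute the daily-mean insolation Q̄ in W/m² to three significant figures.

Solar declination: sin δ = sin ε · sin λ_s = sin 23.44° × sin 62.8° = 0.35380, so δ = +20.720°.
cos H₀ = −tan(+10.0°) tan(+20.720°) = -0.0667, H₀ = 1.6375 rad.
Bracket: H₀ sin φ sin δ + cos φ cos δ sin H₀ = 1.6375×0.17365×0.35380 + 0.98481×0.93532×0.99777 = 0.100604 + 0.919058 = 1.019662.
Inverse-square distance factor (a/d)² = 0.9634² = 0.928140.
Q̄ = (S₀/π) × 0.928140 × [bracket] = (1361/π) × 0.928140 × 1.019662 = 410.0 W/m².

Q̄ ≈ 410 W/m²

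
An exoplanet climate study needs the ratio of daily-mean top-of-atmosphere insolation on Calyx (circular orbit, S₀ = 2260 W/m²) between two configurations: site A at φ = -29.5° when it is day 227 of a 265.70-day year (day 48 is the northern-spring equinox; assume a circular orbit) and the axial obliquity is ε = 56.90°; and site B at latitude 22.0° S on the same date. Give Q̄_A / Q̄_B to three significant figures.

Q̄_A / Q̄_B ≈ 1.14

— Configuration A (φ=-29.5°):
Solar longitude: λ_s = 360° × (227 − 48)/265.70 = 242.529°.
sin δ = sin 56.90° × sin 242.529° = -0.74326, so δ = -48.010°.
cos H₀ = −tan(-29.5°) tan(-48.010°) = -0.6286, H₀ = 2.2505 rad.
Bracket: H₀ sin φ sin δ + cos φ cos δ sin H₀ = 2.2505×-0.49242×-0.74326 + 0.87036×0.66900×0.77775 = 0.823674 + 0.452861 = 1.276535.
Q̄ = (S₀/π) × [bracket] = (2260/π) × 1.276535 = 918.31 W/m².
— Configuration B (φ=-22.0°):
cos H₀ = −tan(-22.0°) tan(-48.010°) = -0.4489, H₀ = 2.0363 rad.
Bracket: H₀ sin φ sin δ + cos φ cos δ sin H₀ = 2.0363×-0.37461×-0.74326 + 0.92718×0.66900×0.89359 = 0.566972 + 0.554279 = 1.121251.
Q̄ = (S₀/π) × [bracket] = (2260/π) × 1.121251 = 806.61 W/m².
Ratio Q̄_A / Q̄_B = 918.31 / 806.61 = 1.138.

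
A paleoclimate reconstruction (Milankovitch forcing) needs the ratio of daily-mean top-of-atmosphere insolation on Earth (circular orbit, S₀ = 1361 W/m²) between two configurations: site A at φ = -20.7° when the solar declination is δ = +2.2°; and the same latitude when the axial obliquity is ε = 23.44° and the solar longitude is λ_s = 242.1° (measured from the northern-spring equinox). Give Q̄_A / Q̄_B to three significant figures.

Q̄_A / Q̄_B ≈ 0.846

— Configuration A (φ=-20.7°):
cos H₀ = −tan(-20.7°) tan(+2.200°) = 0.0145, H₀ = 1.5563 rad.
Bracket: H₀ sin φ sin δ + cos φ cos δ sin H₀ = 1.5563×-0.35347×0.03839 + 0.93544×0.99926×0.99989 = -0.021119 + 0.934645 = 0.913526.
Q̄ = (S₀/π) × [bracket] = (1361/π) × 0.913526 = 395.76 W/m².
— Configuration B (φ=-20.7°):
Solar declination: sin δ = sin ε · sin λ_s = sin 23.44° × sin 242.1° = -0.35155, so δ = -20.582°.
cos H₀ = −tan(-20.7°) tan(-20.582°) = -0.1419, H₀ = 1.7132 rad.
Bracket: H₀ sin φ sin δ + cos φ cos δ sin H₀ = 1.7132×-0.35347×-0.35155 + 0.93544×0.93617×0.98988 = 0.212886 + 0.866868 = 1.079754.
Q̄ = (S₀/π) × [bracket] = (1361/π) × 1.079754 = 467.77 W/m².
Ratio Q̄_A / Q̄_B = 395.76 / 467.77 = 0.8461.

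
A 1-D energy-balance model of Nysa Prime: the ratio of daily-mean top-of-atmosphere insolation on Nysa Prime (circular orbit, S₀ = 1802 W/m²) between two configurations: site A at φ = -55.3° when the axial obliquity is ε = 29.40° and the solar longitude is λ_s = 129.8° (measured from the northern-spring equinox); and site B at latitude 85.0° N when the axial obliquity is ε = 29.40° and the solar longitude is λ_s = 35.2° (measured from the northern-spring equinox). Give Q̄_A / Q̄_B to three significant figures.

— Configuration A (φ=-55.3°):
Solar declination: sin δ = sin ε · sin λ_s = sin 29.40° × sin 129.8° = 0.37715, so δ = +22.157°.
cos H₀ = −tan(-55.3°) tan(+22.157°) = 0.5881, H₀ = 0.9421 rad.
Bracket: H₀ sin φ sin δ + cos φ cos δ sin H₀ = 0.9421×-0.82214×0.37715 + 0.56928×0.92615×0.80878 = -0.292117 + 0.426420 = 0.134303.
Q̄ = (S₀/π) × [bracket] = (1802/π) × 0.134303 = 77.035 W/m².
— Configuration B (φ=+85.0°):
Solar declination: sin δ = sin ε · sin λ_s = sin 29.40° × sin 35.2° = 0.28297, so δ = +16.438°.
cos H₀ = −tan(+85.0°) tan(+16.438°) = -3.3722 ≤ −1 ⇒ polar day, H₀ = π.
Bracket: H₀ sin φ sin δ + cos φ cos δ sin H₀ = 3.1416×0.99619×0.28297 + 0.08716×0.95913×0.00000 = 0.885592 + 0.000000 = 0.885592.
Q̄ = (S₀/π) × [bracket] = (1802/π) × 0.885592 = 507.97 W/m².
Ratio Q̄_A / Q̄_B = 77.035 / 507.97 = 0.1517.

Q̄_A / Q̄_B ≈ 0.152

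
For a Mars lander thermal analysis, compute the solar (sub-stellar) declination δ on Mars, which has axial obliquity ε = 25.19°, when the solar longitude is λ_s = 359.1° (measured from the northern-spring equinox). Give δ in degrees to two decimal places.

sin δ = sin ε · sin λ_s = sin 25.19° × sin 359.1° = -0.006685.
δ = arcsin(-0.006685) = -0.38°.

δ = -0.38°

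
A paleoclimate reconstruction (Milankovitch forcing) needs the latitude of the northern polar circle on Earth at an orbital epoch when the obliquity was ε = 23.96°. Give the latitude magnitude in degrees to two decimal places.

The polar circle is the lowest latitude that experiences at least one full rotation of continuous daylight at the northern-summer solstice; it lies at |φ| = 90° − ε = 90° − 23.96° = 66.04°.

66.04°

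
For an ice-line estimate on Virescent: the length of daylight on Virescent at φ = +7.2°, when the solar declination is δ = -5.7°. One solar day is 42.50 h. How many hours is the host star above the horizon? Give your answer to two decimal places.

cos H₀ = −tan φ · tan δ = −tan(+7.2°) × tan(-5.700°) = 0.0126, so H₀ = 1.5582 rad = 89.28°.
Daylight = 2H₀/(2π) × 42.50 h = (1.5582/π) × 42.50 = 21.08 h.

21.08 h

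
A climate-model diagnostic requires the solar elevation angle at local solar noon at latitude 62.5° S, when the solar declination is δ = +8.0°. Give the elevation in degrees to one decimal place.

19.5°

At local noon the hour angle is zero, so the zenith angle equals |ϕ − δ| = |-62.5° − (+8.000°)| = 70.500°.
Elevation = 90° − 70.500° = 19.5°.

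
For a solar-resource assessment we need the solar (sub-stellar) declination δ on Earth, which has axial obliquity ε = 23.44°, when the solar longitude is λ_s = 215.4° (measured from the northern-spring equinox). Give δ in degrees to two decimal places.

sin δ = sin ε · sin λ_s = sin 23.44° × sin 215.4° = -0.230431.
δ = arcsin(-0.230431) = -13.32°.

δ = -13.32°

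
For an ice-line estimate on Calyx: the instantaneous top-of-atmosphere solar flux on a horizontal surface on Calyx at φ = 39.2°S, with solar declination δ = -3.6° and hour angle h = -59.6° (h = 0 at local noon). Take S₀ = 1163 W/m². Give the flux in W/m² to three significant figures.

cos θ_z = sin φ sin δ + cos φ cos δ cos h = 0.039685 + 0.391374 = 0.431059.
Flux = S₀ · cos θ_z = 1163 × 0.431059 = 501.3 W/m².

501 W/m²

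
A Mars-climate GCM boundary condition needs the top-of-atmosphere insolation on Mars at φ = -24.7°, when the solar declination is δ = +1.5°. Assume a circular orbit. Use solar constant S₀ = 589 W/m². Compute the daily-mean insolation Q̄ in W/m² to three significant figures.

Q̄ ≈ 167 W/m²

cos H₀ = −tan(-24.7°) tan(+1.500°) = 0.0120, H₀ = 1.5588 rad.
Bracket: H₀ sin φ sin δ + cos φ cos δ sin H₀ = 1.5588×-0.41787×0.02618 + 0.90851×0.99966×0.99993 = -0.017053 + 0.908138 = 0.891085.
Q̄ = (S₀/π) × [bracket] = (589/π) × 0.891085 = 167.1 W/m².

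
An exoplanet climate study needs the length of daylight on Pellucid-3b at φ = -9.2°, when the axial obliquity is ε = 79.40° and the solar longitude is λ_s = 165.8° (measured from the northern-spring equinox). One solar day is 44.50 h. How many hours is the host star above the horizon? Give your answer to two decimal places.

21.68 h

Solar declination: sin δ = sin ε · sin λ_s = sin 79.40° × sin 165.8° = 0.24112, so δ = +13.953°.
cos H₀ = −tan φ · tan δ = −tan(-9.2°) × tan(+13.953°) = 0.0402, so H₀ = 1.5305 rad = 87.69°.
Daylight = 2H₀/(2π) × 44.50 h = (1.5305/π) × 44.50 = 21.68 h.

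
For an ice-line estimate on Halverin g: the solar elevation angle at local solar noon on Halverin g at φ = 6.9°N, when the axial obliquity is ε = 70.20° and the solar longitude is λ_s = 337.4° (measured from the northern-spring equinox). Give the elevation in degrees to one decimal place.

Solar declination: sin δ = sin ε · sin λ_s = sin 70.20° × sin 337.4° = -0.36158, so δ = -21.197°.
At local noon the hour angle is zero, so the zenith angle equals |φ − δ| = |+6.9° − (-21.197°)| = 28.097°.
Elevation = 90° − 28.097° = 61.9°.

61.9°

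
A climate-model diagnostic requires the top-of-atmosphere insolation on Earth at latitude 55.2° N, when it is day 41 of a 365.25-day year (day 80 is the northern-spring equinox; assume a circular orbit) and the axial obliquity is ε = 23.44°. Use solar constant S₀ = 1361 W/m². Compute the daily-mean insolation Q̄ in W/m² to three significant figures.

Q̄ ≈ 118 W/m²

Solar longitude: λ_s = 360° × (41 − 80)/365.25 = -38.439°, i.e. -38.439° + 360° = 321.561°.
sin δ = sin 23.44° × sin 321.561° = -0.24730, so δ = -14.318°.
cos H₀ = −tan(+55.2°) tan(-14.318°) = 0.3672, H₀ = 1.1948 rad.
Bracket: H₀ sin φ sin δ + cos φ cos δ sin H₀ = 1.1948×0.82115×-0.24730 + 0.57071×0.96894×0.93013 = -0.242629 + 0.514347 = 0.271718.
Q̄ = (S₀/π) × [bracket] = (1361/π) × 0.271718 = 117.7 W/m².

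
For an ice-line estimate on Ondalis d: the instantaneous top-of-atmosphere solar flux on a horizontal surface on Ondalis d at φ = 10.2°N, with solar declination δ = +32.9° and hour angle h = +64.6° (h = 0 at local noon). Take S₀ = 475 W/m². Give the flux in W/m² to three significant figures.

cos θ_z = sin φ sin δ + cos φ cos δ cos h = 0.096188 + 0.354451 = 0.450639.
Flux = S₀ · cos θ_z = 475 × 0.450639 = 214.1 W/m².

214 W/m²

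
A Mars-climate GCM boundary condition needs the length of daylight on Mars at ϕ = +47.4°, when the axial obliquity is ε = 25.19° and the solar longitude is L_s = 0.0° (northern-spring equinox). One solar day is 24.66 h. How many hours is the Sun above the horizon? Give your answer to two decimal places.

12.33 h

Solar declination: sin δ = sin ε · sin L_s = sin 25.19° × sin 0.0° = 0.00000, so δ = +0.000°.
cos h₀ = −tan ϕ · tan δ = −tan(+47.4°) × tan(+0.000°) = -0.0000, so h₀ = 1.5708 rad = 90.00°.
Daylight = 2h₀/(2π) × 24.66 h = (1.5708/π) × 24.66 = 12.33 h.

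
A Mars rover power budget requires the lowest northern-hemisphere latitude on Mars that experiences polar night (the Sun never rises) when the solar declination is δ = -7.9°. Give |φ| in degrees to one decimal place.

Polar night requires cos H₀ = −tan φ tan δ ≥ 1, i.e. tan φ tan δ ≤ −1.
The boundary is |tan φ| · |tan δ| = 1, so |φ| = 90° − |δ| = 90° − 7.9° = 82.1° in the northern hemisphere.

|φ| = 82.1°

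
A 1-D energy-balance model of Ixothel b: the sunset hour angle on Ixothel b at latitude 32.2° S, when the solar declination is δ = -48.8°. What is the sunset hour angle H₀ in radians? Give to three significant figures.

H₀ = 2.37 rad

cos H₀ = −tan φ · tan δ = −tan(-32.2°) × tan(-48.800°) = -0.7193, so H₀ = 2.3736 rad = 136.00°.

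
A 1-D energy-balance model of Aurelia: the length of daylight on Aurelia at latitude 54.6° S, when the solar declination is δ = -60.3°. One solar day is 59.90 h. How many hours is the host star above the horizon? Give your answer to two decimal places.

Sunrise equation: cos H₀ = −tan φ · tan δ = -2.4670 ≤ −1, so the host star never sets (polar day) and H₀ = π.
Daylight = 2H₀/(2π) × 59.90 h = (3.1416/π) × 59.90 = 59.90 h.

59.90 h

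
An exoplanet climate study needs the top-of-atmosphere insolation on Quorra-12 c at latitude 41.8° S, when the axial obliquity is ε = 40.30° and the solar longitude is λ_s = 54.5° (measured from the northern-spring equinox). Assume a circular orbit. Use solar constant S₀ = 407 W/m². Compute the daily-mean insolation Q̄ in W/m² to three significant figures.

Solar declination: sin δ = sin ε · sin λ_s = sin 40.30° × sin 54.5° = 0.52656, so δ = +31.773°.
cos H₀ = −tan(-41.8°) tan(+31.773°) = 0.5538, H₀ = 0.9839 rad.
Bracket: H₀ sin φ sin δ + cos φ cos δ sin H₀ = 0.9839×-0.66653×0.52656 + 0.74548×0.85014×0.83265 = -0.345317 + 0.527702 = 0.182385.
Q̄ = (S₀/π) × [bracket] = (407/π) × 0.182385 = 23.63 W/m².

Q̄ ≈ 23.6 W/m²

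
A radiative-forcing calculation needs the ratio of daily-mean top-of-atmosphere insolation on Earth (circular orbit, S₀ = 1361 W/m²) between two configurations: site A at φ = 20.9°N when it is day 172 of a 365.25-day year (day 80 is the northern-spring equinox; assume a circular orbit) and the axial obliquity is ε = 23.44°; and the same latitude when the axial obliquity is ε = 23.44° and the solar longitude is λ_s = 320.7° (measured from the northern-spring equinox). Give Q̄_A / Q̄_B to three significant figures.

— Configuration A (φ=+20.9°):
Solar longitude: λ_s = 360° × (172 − 80)/365.25 = 90.678°.
sin δ = sin 23.44° × sin 90.678° = 0.39776, so δ = +23.438°.
cos H₀ = −tan(+20.9°) tan(+23.438°) = -0.1655, H₀ = 1.7371 rad.
Bracket: H₀ sin φ sin δ + cos φ cos δ sin H₀ = 1.7371×0.35674×0.39776 + 0.93420×0.91749×0.98620 = 0.246489 + 0.845291 = 1.091780.
Q̄ = (S₀/π) × [bracket] = (1361/π) × 1.091780 = 472.98 W/m².
— Configuration B (φ=+20.9°):
Solar declination: sin δ = sin ε · sin λ_s = sin 23.44° × sin 320.7° = -0.25195, so δ = -14.593°.
cos H₀ = −tan(+20.9°) tan(-14.593°) = 0.0994, H₀ = 1.4712 rad.
Bracket: H₀ sin φ sin δ + cos φ cos δ sin H₀ = 1.4712×0.35674×-0.25195 + 0.93420×0.96774×0.99505 = -0.132232 + 0.899588 = 0.767356.
Q̄ = (S₀/π) × [bracket] = (1361/π) × 0.767356 = 332.43 W/m².
Ratio Q̄_A / Q̄_B = 472.98 / 332.43 = 1.423.

Q̄_A / Q̄_B ≈ 1.42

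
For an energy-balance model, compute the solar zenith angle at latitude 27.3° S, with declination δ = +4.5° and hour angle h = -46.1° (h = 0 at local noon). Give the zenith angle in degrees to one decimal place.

θ_z = 54.7°

cos θ_z = sin ϕ sin δ + cos ϕ cos δ cos h = -0.035985 + 0.614269 = 0.578284.
θ_z = arccos(0.578284) = 54.7°.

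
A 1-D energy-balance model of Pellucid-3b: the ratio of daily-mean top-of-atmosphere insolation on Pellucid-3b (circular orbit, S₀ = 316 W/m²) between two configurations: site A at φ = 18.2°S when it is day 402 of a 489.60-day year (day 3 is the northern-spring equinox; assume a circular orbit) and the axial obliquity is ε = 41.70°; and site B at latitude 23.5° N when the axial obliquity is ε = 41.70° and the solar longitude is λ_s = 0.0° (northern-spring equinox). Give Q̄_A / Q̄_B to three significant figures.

— Configuration A (φ=-18.2°):
Solar longitude: λ_s = 360° × (402 − 3)/489.60 = 293.382°.
sin δ = sin 41.70° × sin 293.382° = -0.61060, so δ = -37.633°.
cos H₀ = −tan(-18.2°) tan(-37.633°) = -0.2535, H₀ = 1.8271 rad.
Bracket: H₀ sin φ sin δ + cos φ cos δ sin H₀ = 1.8271×-0.31233×-0.61060 + 0.94997×0.79194×0.96734 = 0.348444 + 0.727748 = 1.076192.
Q̄ = (S₀/π) × [bracket] = (316/π) × 1.076192 = 108.25 W/m².
— Configuration B (φ=+23.5°):
Solar declination: sin δ = sin ε · sin λ_s = sin 41.70° × sin 0.0° = 0.00000, so δ = +0.000°.
cos H₀ = −tan(+23.5°) tan(+0.000°) = -0.0000, H₀ = 1.5708 rad.
Bracket: H₀ sin φ sin δ + cos φ cos δ sin H₀ = 1.5708×0.39875×0.00000 + 0.91706×1.00000×1.00000 = 0.000000 + 0.917060 = 0.917060.
Q̄ = (S₀/π) × [bracket] = (316/π) × 0.917060 = 92.243 W/m².
Ratio Q̄_A / Q̄_B = 108.25 / 92.243 = 1.174.

Q̄_A / Q̄_B ≈ 1.17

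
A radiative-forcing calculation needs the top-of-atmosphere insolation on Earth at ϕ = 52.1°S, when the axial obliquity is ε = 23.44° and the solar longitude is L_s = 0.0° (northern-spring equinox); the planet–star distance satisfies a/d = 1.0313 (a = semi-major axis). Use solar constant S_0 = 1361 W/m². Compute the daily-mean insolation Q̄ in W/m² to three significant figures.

Q̄ ≈ 283 W/m²

Solar declination: sin δ = sin ε · sin L_s = sin 23.44° × sin 0.0° = 0.00000, so δ = +0.000°.
cos h₀ = −tan(-52.1°) tan(+0.000°) = 0.0000, h₀ = 1.5708 rad.
Bracket: h₀ sin ϕ sin δ + cos ϕ cos δ sin h₀ = 1.5708×-0.78908×0.00000 + 0.61429×1.00000×1.00000 = -0.000000 + 0.614290 = 0.614290.
Inverse-square distance factor (a/d)² = 1.0313² = 1.063580.
Q̄ = (S_0/π) × 1.063580 × [bracket] = (1361/π) × 1.063580 × 0.614290 = 283.0 W/m².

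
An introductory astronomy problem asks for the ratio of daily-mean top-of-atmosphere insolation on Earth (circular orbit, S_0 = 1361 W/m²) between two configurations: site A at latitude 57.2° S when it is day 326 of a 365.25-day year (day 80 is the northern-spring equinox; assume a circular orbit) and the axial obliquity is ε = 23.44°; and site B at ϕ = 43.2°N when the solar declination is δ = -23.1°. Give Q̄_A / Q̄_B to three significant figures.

— Configuration A (ϕ=-57.2°):
Solar longitude: L_s = 360° × (326 − 80)/365.25 = 242.464°.
sin δ = sin 23.44° × sin 242.464° = -0.35273, so δ = -20.654°.
cos h₀ = −tan(-57.2°) tan(-20.654°) = -0.5849, h₀ = 2.1956 rad.
Bracket: h₀ sin ϕ sin δ + cos ϕ cos δ sin h₀ = 2.1956×-0.84057×-0.35273 + 0.54171×0.93573×0.81109 = 0.650983 + 0.411137 = 1.062120.
Q̄ = (S_0/π) × [bracket] = (1361/π) × 1.062120 = 460.13 W/m².
— Configuration B (ϕ=+43.2°):
cos h₀ = −tan(+43.2°) tan(-23.100°) = 0.4005, h₀ = 1.1587 rad.
Bracket: h₀ sin ϕ sin δ + cos ϕ cos δ sin h₀ = 1.1587×0.68455×-0.39234 + 0.72897×0.91982×0.91628 = -0.311199 + 0.614385 = 0.303186.
Q̄ = (S_0/π) × [bracket] = (1361/π) × 0.303186 = 131.35 W/m².
Ratio Q̄_A / Q̄_B = 460.13 / 131.35 = 3.503.

Q̄_A / Q̄_B ≈ 3.50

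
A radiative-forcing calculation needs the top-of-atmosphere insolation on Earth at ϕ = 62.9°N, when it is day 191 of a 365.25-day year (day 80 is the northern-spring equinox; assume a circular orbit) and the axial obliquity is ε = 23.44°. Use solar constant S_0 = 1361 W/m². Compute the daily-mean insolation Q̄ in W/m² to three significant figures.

Q̄ ≈ 471 W/m²

Solar longitude: L_s = 360° × (191 − 80)/365.25 = 109.405°.
sin δ = sin 23.44° × sin 109.405° = 0.37519, so δ = +22.036°.
cos h₀ = −tan(+62.9°) tan(+22.036°) = -0.7910, h₀ = 2.4832 rad.
Bracket: h₀ sin ϕ sin δ + cos ϕ cos δ sin h₀ = 2.4832×0.89021×0.37519 + 0.45554×0.92695×0.61185 = 0.829384 + 0.258361 = 1.087745.
Q̄ = (S_0/π) × [bracket] = (1361/π) × 1.087745 = 471.2 W/m².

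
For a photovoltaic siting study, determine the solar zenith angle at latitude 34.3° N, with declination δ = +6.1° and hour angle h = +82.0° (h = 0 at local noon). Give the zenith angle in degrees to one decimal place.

θ_z = 80.0°

cos θ_z = sin φ sin δ + cos φ cos δ cos h = 0.059883 + 0.114320 = 0.174203.
θ_z = arccos(0.174203) = 80.0°.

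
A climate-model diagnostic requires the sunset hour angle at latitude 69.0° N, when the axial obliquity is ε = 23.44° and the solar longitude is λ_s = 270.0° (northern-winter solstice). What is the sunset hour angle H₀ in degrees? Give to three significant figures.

H₀ = 0.00°

Solar declination: sin δ = sin ε · sin λ_s = sin 23.44° × sin 270.0° = -0.39779, so δ = -23.440°.
cos H₀ = −tan φ · tan δ = 1.1295 ≥ 1, so the Sun never rises (polar night) and H₀ = 0.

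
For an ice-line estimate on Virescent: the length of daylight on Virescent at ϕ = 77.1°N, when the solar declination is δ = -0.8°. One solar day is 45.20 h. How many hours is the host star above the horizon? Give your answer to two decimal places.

21.72 h

cos h₀ = −tan ϕ · tan δ = −tan(+77.1°) × tan(-0.800°) = 0.0610, so h₀ = 1.5098 rad = 86.50°.
Daylight = 2h₀/(2π) × 45.20 h = (1.5098/π) × 45.20 = 21.72 h.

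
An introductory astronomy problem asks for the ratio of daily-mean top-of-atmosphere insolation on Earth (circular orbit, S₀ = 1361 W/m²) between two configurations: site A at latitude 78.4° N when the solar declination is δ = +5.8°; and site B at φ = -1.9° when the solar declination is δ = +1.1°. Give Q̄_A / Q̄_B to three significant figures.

— Configuration A (φ=+78.4°):
cos H₀ = −tan(+78.4°) tan(+5.800°) = -0.4948, H₀ = 2.0884 rad.
Bracket: H₀ sin φ sin δ + cos φ cos δ sin H₀ = 2.0884×0.97958×0.10106 + 0.20108×0.99488×0.86898 = 0.206744 + 0.173840 = 0.380584.
Q̄ = (S₀/π) × [bracket] = (1361/π) × 0.380584 = 164.88 W/m².
— Configuration B (φ=-1.9°):
cos H₀ = −tan(-1.9°) tan(+1.100°) = 0.0006, H₀ = 1.5702 rad.
Bracket: H₀ sin φ sin δ + cos φ cos δ sin H₀ = 1.5702×-0.03316×0.01920 + 0.99945×0.99982×1.00000 = -0.001000 + 0.999270 = 0.998270.
Q̄ = (S₀/π) × [bracket] = (1361/π) × 0.998270 = 432.47 W/m².
Ratio Q̄_A / Q̄_B = 164.88 / 432.47 = 0.3813.

Q̄_A / Q̄_B ≈ 0.381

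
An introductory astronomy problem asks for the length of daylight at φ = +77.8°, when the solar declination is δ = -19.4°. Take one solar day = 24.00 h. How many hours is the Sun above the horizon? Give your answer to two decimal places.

0.00 h

cos H₀ = −tan φ · tan δ = 1.6288 ≥ 1, so the Sun never rises (polar night) and H₀ = 0.
Daylight = 2H₀/(2π) × 24.00 h = (0.0000/π) × 24.00 = 0.00 h.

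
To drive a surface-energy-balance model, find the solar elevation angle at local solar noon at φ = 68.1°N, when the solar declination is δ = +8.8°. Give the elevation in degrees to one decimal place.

30.7°

At local noon the hour angle is zero, so the zenith angle equals |φ − δ| = |+68.1° − (+8.800°)| = 59.300°.
Elevation = 90° − 59.300° = 30.7°.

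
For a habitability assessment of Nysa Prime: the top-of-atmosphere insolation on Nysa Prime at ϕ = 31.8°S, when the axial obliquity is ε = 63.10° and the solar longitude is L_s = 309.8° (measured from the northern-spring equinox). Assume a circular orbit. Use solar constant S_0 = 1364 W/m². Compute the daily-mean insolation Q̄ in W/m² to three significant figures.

Q̄ ≈ 562 W/m²

Solar declination: sin δ = sin ε · sin L_s = sin 63.10° × sin 309.8° = -0.68515, so δ = -43.248°.
cos h₀ = −tan(-31.8°) tan(-43.248°) = -0.5832, h₀ = 2.1935 rad.
Bracket: h₀ sin ϕ sin δ + cos ϕ cos δ sin h₀ = 2.1935×-0.52696×-0.68515 + 0.84989×0.72840×0.81232 = 0.791956 + 0.502875 = 1.294831.
Q̄ = (S_0/π) × [bracket] = (1364/π) × 1.294831 = 562.2 W/m².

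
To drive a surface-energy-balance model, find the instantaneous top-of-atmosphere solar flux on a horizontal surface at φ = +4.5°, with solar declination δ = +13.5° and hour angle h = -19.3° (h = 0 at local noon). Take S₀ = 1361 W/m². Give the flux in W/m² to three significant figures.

1.27e+03 W/m²

cos θ_z = sin φ sin δ + cos φ cos δ cos h = 0.018316 + 0.914895 = 0.933211.
Flux = S₀ · cos θ_z = 1361 × 0.933211 = 1270 W/m².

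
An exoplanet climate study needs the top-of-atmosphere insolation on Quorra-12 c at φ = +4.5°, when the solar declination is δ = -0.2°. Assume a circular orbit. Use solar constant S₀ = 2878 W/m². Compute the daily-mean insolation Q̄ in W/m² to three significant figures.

cos H₀ = −tan(+4.5°) tan(-0.200°) = 0.0003, H₀ = 1.5705 rad.
Bracket: H₀ sin φ sin δ + cos φ cos δ sin H₀ = 1.5705×0.07846×-0.00349 + 0.99692×0.99999×1.00000 = -0.000430 + 0.996910 = 0.996480.
Q̄ = (S₀/π) × [bracket] = (2878/π) × 0.996480 = 912.9 W/m².

Q̄ ≈ 913 W/m²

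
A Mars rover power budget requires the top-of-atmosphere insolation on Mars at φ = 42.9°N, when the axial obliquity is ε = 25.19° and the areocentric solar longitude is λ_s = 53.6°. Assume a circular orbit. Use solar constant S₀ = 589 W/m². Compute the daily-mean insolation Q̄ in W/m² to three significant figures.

Q̄ ≈ 205 W/m²

sin δ = sin 25.19° × sin 53.6° = 0.34258, so δ = +20.034°.
cos H₀ = −tan(+42.9°) tan(+20.034°) = -0.3388, H₀ = 1.9165 rad.
Bracket: H₀ sin φ sin δ + cos φ cos δ sin H₀ = 1.9165×0.68072×0.34258 + 0.73254×0.93949×0.94084 = 0.446930 + 0.647499 = 1.094429.
Q̄ = (S₀/π) × [bracket] = (589/π) × 1.094429 = 205.2 W/m².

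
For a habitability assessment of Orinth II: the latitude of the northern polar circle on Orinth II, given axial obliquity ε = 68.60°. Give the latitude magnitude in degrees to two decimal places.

21.40°

The polar circle is the lowest latitude that experiences at least one full rotation of continuous daylight at the northern-summer solstice; it lies at |φ| = 90° − ε = 90° − 68.60° = 21.40°.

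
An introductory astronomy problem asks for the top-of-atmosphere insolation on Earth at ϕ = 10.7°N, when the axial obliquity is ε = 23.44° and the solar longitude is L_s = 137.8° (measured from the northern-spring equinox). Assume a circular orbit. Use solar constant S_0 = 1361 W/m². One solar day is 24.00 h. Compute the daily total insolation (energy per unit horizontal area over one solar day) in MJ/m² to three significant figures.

38.4 MJ/m²

Solar declination: sin δ = sin ε · sin L_s = sin 23.44° × sin 137.8° = 0.26720, so δ = +15.498°.
cos h₀ = −tan(+10.7°) tan(+15.498°) = -0.0524, h₀ = 1.6232 rad.
Bracket: h₀ sin ϕ sin δ + cos ϕ cos δ sin h₀ = 1.6232×0.18567×0.26720 + 0.98261×0.96364×0.99863 = 0.080529 + 0.945585 = 1.026114.
Q̄ = (S_0/π) × [bracket] = (1361/π) × 1.026114 = 444.53 W/m².
Daily total = Q̄ × 24.00 h × 3600 s/h = 444.53 × 24.00 × 3600 / 10⁶ = 38.41 MJ/m².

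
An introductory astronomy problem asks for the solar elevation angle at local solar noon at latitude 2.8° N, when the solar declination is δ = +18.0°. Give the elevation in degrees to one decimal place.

At local noon the hour angle is zero, so the zenith angle equals |φ − δ| = |+2.8° − (+18.000°)| = 15.200°.
Elevation = 90° − 15.200° = 74.8°.

74.8°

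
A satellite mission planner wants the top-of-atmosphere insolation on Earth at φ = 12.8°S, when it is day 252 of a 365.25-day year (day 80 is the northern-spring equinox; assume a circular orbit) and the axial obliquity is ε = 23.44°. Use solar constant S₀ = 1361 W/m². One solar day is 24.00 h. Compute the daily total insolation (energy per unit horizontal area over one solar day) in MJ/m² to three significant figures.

35.5 MJ/m²

Solar longitude: λ_s = 360° × (252 − 80)/365.25 = 169.528°.
sin δ = sin 23.44° × sin 169.528° = 0.07230, so δ = +4.146°.
cos H₀ = −tan(-12.8°) tan(+4.146°) = 0.0165, H₀ = 1.5543 rad.
Bracket: H₀ sin φ sin δ + cos φ cos δ sin H₀ = 1.5543×-0.22155×0.07230 + 0.97515×0.99738×0.99986 = -0.024897 + 0.972459 = 0.947562.
Q̄ = (S₀/π) × [bracket] = (1361/π) × 0.947562 = 410.50 W/m².
Daily total = Q̄ × 24.00 h × 3600 s/h = 410.50 × 24.00 × 3600 / 10⁶ = 35.47 MJ/m².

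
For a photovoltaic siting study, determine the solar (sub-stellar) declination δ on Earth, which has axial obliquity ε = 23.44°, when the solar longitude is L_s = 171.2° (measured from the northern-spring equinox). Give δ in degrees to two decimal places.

sin δ = sin ε · sin L_s = sin 23.44° × sin 171.2° = 0.060856.
δ = arcsin(0.060856) = +3.49°.

δ = +3.49°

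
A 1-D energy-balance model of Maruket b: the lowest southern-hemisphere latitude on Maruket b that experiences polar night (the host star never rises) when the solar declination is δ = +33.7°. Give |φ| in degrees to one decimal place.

Polar night requires cos H₀ = −tan φ tan δ ≥ 1, i.e. tan φ tan δ ≤ −1.
The boundary is |tan φ| · |tan δ| = 1, so |φ| = 90° − |δ| = 90° − 33.7° = 56.3° in the southern hemisphere.

|φ| = 56.3°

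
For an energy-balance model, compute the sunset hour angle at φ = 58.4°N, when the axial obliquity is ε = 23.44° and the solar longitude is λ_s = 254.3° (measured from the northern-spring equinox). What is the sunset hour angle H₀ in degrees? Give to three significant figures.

Solar declination: sin δ = sin ε · sin λ_s = sin 23.44° × sin 254.3° = -0.38295, so δ = -22.516°.
cos H₀ = −tan φ · tan δ = −tan(+58.4°) × tan(-22.516°) = 0.6738, so H₀ = 0.8314 rad = 47.64°.

H₀ = 47.6°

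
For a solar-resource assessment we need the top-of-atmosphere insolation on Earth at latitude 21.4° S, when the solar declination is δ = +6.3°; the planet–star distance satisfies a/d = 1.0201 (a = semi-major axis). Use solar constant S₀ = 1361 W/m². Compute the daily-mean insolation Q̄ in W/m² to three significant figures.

cos H₀ = −tan(-21.4°) tan(+6.300°) = 0.0433, H₀ = 1.5275 rad.
Bracket: H₀ sin φ sin δ + cos φ cos δ sin H₀ = 1.5275×-0.36488×0.10973 + 0.93106×0.99396×0.99906 = -0.061158 + 0.924566 = 0.863408.
Inverse-square distance factor (a/d)² = 1.0201² = 1.040604.
Q̄ = (S₀/π) × 1.040604 × [bracket] = (1361/π) × 1.040604 × 0.863408 = 389.2 W/m².

Q̄ ≈ 389 W/m²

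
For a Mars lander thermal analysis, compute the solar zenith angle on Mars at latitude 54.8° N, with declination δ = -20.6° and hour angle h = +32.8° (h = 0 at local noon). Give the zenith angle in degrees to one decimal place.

θ_z = 80.4°

cos θ_z = sin φ sin δ + cos φ cos δ cos h = -0.287506 + 0.453549 = 0.166043.
θ_z = arccos(0.166043) = 80.4°.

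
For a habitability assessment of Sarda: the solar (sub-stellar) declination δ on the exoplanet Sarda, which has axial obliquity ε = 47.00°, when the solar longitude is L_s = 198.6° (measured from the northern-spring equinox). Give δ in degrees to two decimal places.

δ = -13.49°

sin δ = sin ε · sin L_s = sin 47.00° × sin 198.6° = -0.233272.
δ = arcsin(-0.233272) = -13.49°.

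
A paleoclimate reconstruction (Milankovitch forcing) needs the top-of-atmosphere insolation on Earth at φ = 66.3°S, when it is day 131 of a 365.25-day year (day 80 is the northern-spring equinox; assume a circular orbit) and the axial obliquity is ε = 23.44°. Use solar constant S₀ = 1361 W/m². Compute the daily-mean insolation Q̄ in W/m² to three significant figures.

Q̄ ≈ 22.0 W/m²

Solar longitude: λ_s = 360° × (131 − 80)/365.25 = 50.267°.
sin δ = sin 23.44° × sin 50.267° = 0.30591, so δ = +17.813°.
cos H₀ = −tan(-66.3°) tan(+17.813°) = 0.7320, H₀ = 0.7496 rad.
Bracket: H₀ sin φ sin δ + cos φ cos δ sin H₀ = 0.7496×-0.91566×0.30591 + 0.40195×0.95206×0.68133 = -0.209970 + 0.260732 = 0.050762.
Q̄ = (S₀/π) × [bracket] = (1361/π) × 0.050762 = 21.99 W/m².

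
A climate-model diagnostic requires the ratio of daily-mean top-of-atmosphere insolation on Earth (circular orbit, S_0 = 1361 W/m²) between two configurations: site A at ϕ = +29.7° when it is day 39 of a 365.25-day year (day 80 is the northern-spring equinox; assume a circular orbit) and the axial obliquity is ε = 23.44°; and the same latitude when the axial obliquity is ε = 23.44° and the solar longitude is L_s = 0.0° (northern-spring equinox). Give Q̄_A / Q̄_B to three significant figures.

— Configuration A (ϕ=+29.7°):
Solar longitude: L_s = 360° × (39 − 80)/365.25 = -40.411°, i.e. -40.411° + 360° = 319.589°.
sin δ = sin 23.44° × sin 319.589° = -0.25787, so δ = -14.944°.
cos h₀ = −tan(+29.7°) tan(-14.944°) = 0.1522, h₀ = 1.4180 rad.
Bracket: h₀ sin ϕ sin δ + cos ϕ cos δ sin h₀ = 1.4180×0.49546×-0.25787 + 0.86863×0.96618×0.98834 = -0.181170 + 0.829467 = 0.648297.
Q̄ = (S_0/π) × [bracket] = (1361/π) × 0.648297 = 280.86 W/m².
— Configuration B (ϕ=+29.7°):
Solar declination: sin δ = sin ε · sin L_s = sin 23.44° × sin 0.0° = 0.00000, so δ = +0.000°.
cos h₀ = −tan(+29.7°) tan(+0.000°) = -0.0000, h₀ = 1.5708 rad.
Bracket: h₀ sin ϕ sin δ + cos ϕ cos δ sin h₀ = 1.5708×0.49546×0.00000 + 0.86863×1.00000×1.00000 = 0.000000 + 0.868630 = 0.868630.
Q̄ = (S_0/π) × [bracket] = (1361/π) × 0.868630 = 376.31 W/m².
Ratio Q̄_A / Q̄_B = 280.86 / 376.31 = 0.7464.

Q̄_A / Q̄_B ≈ 0.746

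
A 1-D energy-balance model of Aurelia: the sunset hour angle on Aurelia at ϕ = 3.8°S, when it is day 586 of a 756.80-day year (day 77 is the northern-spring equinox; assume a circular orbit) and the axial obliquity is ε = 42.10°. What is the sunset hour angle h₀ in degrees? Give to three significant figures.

Solar longitude: L_s = 360° × (586 − 77)/756.80 = 242.125°.
sin δ = sin 42.10° × sin 242.125° = -0.59264, so δ = -36.344°.
cos h₀ = −tan ϕ · tan δ = −tan(-3.8°) × tan(-36.344°) = -0.0489, so h₀ = 1.6197 rad = 92.80°.

h₀ = 92.8°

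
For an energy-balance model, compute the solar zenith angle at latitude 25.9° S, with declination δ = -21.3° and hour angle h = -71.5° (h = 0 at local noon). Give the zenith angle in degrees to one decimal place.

θ_z = 64.9°

cos θ_z = sin φ sin δ + cos φ cos δ cos h = 0.158669 + 0.265936 = 0.424605.
θ_z = arccos(0.424605) = 64.9°.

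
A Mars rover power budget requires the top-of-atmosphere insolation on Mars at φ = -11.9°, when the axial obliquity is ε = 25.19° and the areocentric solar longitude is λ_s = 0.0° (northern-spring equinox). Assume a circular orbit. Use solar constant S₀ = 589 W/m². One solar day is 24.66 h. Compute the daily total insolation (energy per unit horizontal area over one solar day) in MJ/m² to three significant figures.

sin δ = sin 25.19° × sin 0.0° = 0.00000, so δ = +0.000°.
cos H₀ = −tan(-11.9°) tan(+0.000°) = 0.0000, H₀ = 1.5708 rad.
Bracket: H₀ sin φ sin δ + cos φ cos δ sin H₀ = 1.5708×-0.20620×0.00000 + 0.97851×1.00000×1.00000 = -0.000000 + 0.978510 = 0.978510.
Q̄ = (S₀/π) × [bracket] = (589/π) × 0.978510 = 183.46 W/m².
Daily total = Q̄ × 24.66 h × 3600 s/h = 183.46 × 24.66 × 3600 / 10⁶ = 16.29 MJ/m².

16.3 MJ/m²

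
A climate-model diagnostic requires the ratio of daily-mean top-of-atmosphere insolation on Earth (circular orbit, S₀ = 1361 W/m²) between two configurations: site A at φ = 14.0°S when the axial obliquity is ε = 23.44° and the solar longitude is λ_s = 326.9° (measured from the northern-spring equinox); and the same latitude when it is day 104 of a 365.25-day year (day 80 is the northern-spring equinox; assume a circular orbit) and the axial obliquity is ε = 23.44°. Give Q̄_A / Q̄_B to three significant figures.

— Configuration A (φ=-14.0°):
Solar declination: sin δ = sin ε · sin λ_s = sin 23.44° × sin 326.9° = -0.21723, so δ = -12.547°.
cos H₀ = −tan(-14.0°) tan(-12.547°) = -0.0555, H₀ = 1.6263 rad.
Bracket: H₀ sin φ sin δ + cos φ cos δ sin H₀ = 1.6263×-0.24192×-0.21723 + 0.97030×0.97612×0.99846 = 0.085466 + 0.945671 = 1.031137.
Q̄ = (S₀/π) × [bracket] = (1361/π) × 1.031137 = 446.71 W/m².
— Configuration B (φ=-14.0°):
Solar longitude: λ_s = 360° × (104 − 80)/365.25 = 23.655°.
sin δ = sin 23.44° × sin 23.655° = 0.15960, so δ = +9.184°.
cos H₀ = −tan(-14.0°) tan(+9.184°) = 0.0403, H₀ = 1.5305 rad.
Bracket: H₀ sin φ sin δ + cos φ cos δ sin H₀ = 1.5305×-0.24192×0.15960 + 0.97030×0.98718×0.99919 = -0.059093 + 0.957085 = 0.897992.
Q̄ = (S₀/π) × [bracket] = (1361/π) × 0.897992 = 389.03 W/m².
Ratio Q̄_A / Q̄_B = 446.71 / 389.03 = 1.148.

Q̄_A / Q̄_B ≈ 1.15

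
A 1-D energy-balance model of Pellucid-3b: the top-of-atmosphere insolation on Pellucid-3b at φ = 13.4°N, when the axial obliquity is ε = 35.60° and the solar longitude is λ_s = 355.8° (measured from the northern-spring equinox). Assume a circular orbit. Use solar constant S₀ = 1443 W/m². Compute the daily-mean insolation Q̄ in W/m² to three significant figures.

Q̄ ≈ 439 W/m²

Solar declination: sin δ = sin ε · sin λ_s = sin 35.60° × sin 355.8° = -0.04263, so δ = -2.443°.
cos H₀ = −tan(+13.4°) tan(-2.443°) = 0.0102, H₀ = 1.5606 rad.
Bracket: H₀ sin φ sin δ + cos φ cos δ sin H₀ = 1.5606×0.23175×-0.04263 + 0.97278×0.99909×0.99995 = -0.015418 + 0.971846 = 0.956428.
Q̄ = (S₀/π) × [bracket] = (1443/π) × 0.956428 = 439.3 W/m².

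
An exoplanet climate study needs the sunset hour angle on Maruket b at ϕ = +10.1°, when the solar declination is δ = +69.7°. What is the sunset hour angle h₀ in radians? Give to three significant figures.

h₀ = 2.07 rad

cos h₀ = −tan ϕ · tan δ = −tan(+10.1°) × tan(+69.700°) = -0.4815, so h₀ = 2.0732 rad = 118.79°.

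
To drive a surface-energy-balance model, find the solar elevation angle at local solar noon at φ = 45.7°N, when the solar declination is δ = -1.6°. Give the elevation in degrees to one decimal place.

At local noon the hour angle is zero, so the zenith angle equals |φ − δ| = |+45.7° − (-1.600°)| = 47.300°.
Elevation = 90° − 47.300° = 42.7°.

42.7°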